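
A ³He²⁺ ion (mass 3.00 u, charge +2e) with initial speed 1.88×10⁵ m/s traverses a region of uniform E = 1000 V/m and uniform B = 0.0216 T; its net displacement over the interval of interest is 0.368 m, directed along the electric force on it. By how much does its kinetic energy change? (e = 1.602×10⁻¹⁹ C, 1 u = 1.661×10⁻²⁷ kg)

ΔKE ≈ 1.18×10⁻¹⁶ J

The magnetic force is always ⟂ v and does no work; only the electric force changes KE.
ΔKE = F_E · d = |q|E d = (3.204×10⁻¹⁹)(1000)(0.368) ≈ 1.18×10⁻¹⁶ J.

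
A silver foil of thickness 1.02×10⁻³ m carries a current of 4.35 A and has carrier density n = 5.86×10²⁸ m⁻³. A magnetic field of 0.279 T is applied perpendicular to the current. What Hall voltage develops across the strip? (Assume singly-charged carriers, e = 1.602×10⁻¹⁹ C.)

V_H ≈ 1.27×10⁻⁷ V

V_H = IB/(n e t).
V_H = (4.35)(0.279)/((5.86×10²⁸)(1.602×10⁻¹⁹)(1.02×10⁻³)) ≈ 1.27×10⁻⁷ V.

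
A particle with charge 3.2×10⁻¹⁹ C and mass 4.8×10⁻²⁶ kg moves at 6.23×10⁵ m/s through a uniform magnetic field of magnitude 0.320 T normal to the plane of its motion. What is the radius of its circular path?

The magnetic force provides the centripetal force: |q|vB = mv²/r.
r = mv/(|q|B) = (4.8×10⁻²⁶)(6.23×10⁵)/((3.2×10⁻¹⁹)(0.320)) ≈ 0.292 m.

r ≈ 0.292 m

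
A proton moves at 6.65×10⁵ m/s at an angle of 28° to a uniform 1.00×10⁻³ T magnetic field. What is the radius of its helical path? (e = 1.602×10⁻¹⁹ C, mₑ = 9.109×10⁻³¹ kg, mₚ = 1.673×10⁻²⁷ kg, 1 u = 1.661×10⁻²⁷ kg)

v⊥ = v sinθ = 6.65×10⁵·sin28° ≈ 3.122×10⁵ m/s.
r = m v⊥/(|q|B) = (1.673×10⁻²⁷)(3.122×10⁵)/((1.602×10⁻¹⁹)(1.00×10⁻³)) ≈ 3.26 m.

r ≈ 3.26 m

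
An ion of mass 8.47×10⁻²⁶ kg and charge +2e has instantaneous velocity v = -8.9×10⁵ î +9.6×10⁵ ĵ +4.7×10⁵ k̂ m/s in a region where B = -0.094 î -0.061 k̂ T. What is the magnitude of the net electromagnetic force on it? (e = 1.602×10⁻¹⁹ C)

v×B = (-5.86×10⁴, -9.85×10⁴, 9.02×10⁴) N/C.
F = q v×B = (3.204×10⁻¹⁹ C)·(-5.86×10⁴, -9.85×10⁴, 9.02×10⁴) = (-1.88×10⁻¹⁴, -3.15×10⁻¹⁴, 2.89×10⁻¹⁴) N.
|F| = 4.67×10⁻¹⁴ N.

|F| ≈ 4.67×10⁻¹⁴ N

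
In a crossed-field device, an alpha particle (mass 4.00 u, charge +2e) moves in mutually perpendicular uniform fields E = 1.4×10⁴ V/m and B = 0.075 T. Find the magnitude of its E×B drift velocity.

The E×B drift speed is v_d = E/B.
v_d = 1.4×10⁴/0.075 = 1.9×10⁵ m/s.

v_d ≈ 1.9×10⁵ m/s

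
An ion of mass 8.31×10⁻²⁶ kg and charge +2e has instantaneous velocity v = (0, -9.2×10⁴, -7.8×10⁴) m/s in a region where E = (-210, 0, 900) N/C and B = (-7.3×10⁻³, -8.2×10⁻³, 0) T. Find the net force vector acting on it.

F ≈ (-2.72×10⁻¹⁶, 1.82×10⁻¹⁶, 7.32×10⁻¹⁷) N

v×B = (-640, 569, -672) N/C.
E + v×B = (-850, 569, 228) N/C.
F = q(E + v×B) = (3.204×10⁻¹⁹ C)·(-850, 569, 228) = (-2.72×10⁻¹⁶, 1.82×10⁻¹⁶, 7.32×10⁻¹⁷) N.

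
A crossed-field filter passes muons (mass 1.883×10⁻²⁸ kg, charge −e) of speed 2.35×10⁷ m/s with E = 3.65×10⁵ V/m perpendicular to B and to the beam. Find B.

B = 0.0155 T

Balance of forces in the selector: qE = qvB ⇒ B = E/v.
B = 3.65×10⁵/2.35×10⁷ = 0.0155 T.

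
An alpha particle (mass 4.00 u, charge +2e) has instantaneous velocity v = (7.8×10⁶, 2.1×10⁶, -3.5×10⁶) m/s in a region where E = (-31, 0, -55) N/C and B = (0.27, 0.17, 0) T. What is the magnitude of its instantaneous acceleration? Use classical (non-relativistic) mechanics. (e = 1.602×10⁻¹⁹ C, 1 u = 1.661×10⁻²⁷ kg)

|a| ≈ 6.51×10¹³ m/s²

v×B = (5.95×10⁵, -9.45×10⁵, 7.59×10⁵) N/C.
E + v×B = (5.95×10⁵, -9.45×10⁵, 7.59×10⁵) N/C.
F = q(E + v×B) = (3.204×10⁻¹⁹ C)·(5.95×10⁵, -9.45×10⁵, 7.59×10⁵) = (1.91×10⁻¹³, -3.03×10⁻¹³, 2.43×10⁻¹³) N.
|a| = |F|/m = 4.326×10⁻¹³/6.644×10⁻²⁷ ≈ 6.51×10¹³ m/s².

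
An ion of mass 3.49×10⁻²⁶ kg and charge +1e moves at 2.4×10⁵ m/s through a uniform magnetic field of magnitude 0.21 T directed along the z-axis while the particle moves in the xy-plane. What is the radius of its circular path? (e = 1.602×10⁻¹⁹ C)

r ≈ 0.25 m

The magnetic force provides the centripetal force: |q|vB = mv²/r.
r = mv/(|q|B) = (3.49×10⁻²⁶)(2.4×10⁵)/((1.602×10⁻¹⁹)(0.21)) ≈ 0.25 m.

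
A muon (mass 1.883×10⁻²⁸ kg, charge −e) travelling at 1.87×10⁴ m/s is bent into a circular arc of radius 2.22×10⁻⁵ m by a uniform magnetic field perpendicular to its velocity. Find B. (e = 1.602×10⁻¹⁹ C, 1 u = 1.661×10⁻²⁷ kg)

B ≈ 0.990 T

From |q|vB = mv²/r, B = mv/(|q|r).
B = (1.883×10⁻²⁸)(1.87×10⁴)/((1.602×10⁻¹⁹)(2.22×10⁻⁵)) ≈ 0.990 T.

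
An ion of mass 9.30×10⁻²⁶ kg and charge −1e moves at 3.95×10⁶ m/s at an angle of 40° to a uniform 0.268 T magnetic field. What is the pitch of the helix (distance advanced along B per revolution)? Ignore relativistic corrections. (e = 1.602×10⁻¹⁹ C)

v∥ = v cosθ = 3.95×10⁶·cos40° ≈ 3.026×10⁶ m/s.
T = 2πm/(|q|B) = 2π(9.30×10⁻²⁶)/((1.602×10⁻¹⁹)(0.268)) ≈ 1.361×10⁻⁵ s.
pitch = v∥ T = (3.026×10⁶)(1.361×10⁻⁵) ≈ 41.2 m.

p ≈ 41.2 m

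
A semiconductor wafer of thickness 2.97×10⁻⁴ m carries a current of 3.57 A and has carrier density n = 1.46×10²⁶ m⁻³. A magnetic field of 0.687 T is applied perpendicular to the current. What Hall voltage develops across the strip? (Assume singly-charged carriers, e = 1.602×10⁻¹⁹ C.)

V_H = IB/(n e t).
V_H = (3.57)(0.687)/((1.46×10²⁶)(1.602×10⁻¹⁹)(2.97×10⁻⁴)) ≈ 3.53×10⁻⁴ V.

V_H ≈ 3.53×10⁻⁴ V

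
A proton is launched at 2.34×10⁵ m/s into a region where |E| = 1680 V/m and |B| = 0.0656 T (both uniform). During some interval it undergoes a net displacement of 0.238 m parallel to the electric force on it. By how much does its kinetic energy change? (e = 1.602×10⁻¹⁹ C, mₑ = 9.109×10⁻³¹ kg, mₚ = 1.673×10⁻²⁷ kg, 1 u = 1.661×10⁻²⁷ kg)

ΔKE ≈ 6.41×10⁻¹⁷ J

The magnetic force is always ⟂ v and does no work; only the electric force changes KE.
ΔKE = F_E · d = |q|E d = (1.602×10⁻¹⁹)(1680)(0.238) ≈ 6.41×10⁻¹⁷ J.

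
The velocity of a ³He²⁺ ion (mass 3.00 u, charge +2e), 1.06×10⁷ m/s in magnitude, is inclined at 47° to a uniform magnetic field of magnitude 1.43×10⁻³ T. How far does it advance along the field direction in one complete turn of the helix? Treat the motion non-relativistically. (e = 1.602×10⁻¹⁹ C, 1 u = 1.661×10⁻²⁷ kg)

v∥ = v cosθ = 1.06×10⁷·cos47° ≈ 7.229×10⁶ m/s.
T = 2πm/(|q|B) = 2π(4.983×10⁻²⁷)/((3.204×10⁻¹⁹)(1.43×10⁻³)) ≈ 6.833×10⁻⁵ s.
pitch = v∥ T = (7.229×10⁶)(6.833×10⁻⁵) ≈ 494 m.

p ≈ 494 m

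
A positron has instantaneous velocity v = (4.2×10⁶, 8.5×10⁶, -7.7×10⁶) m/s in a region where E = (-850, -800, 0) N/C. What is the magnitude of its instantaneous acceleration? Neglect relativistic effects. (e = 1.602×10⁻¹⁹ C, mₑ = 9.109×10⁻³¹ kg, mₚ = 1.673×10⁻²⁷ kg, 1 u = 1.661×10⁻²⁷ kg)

Only an electric field acts, so F = qE = (1.602×10⁻¹⁹ C)·(-850, -800, 0) = (-1.36×10⁻¹⁶, -1.28×10⁻¹⁶, 0) N.
|a| = |F|/m = 1.870×10⁻¹⁶/9.109×10⁻³¹ ≈ 2.05×10¹⁴ m/s².

|a| ≈ 2.05×10¹⁴ m/s²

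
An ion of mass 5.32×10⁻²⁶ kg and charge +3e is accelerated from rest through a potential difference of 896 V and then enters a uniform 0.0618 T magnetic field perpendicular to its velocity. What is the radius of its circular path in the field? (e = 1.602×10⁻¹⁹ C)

Acceleration: |q|V = ½mv² ⇒ v = √(2|q|V/m) = √(2·4.806×10⁻¹⁹·896/5.32×10⁻²⁶) ≈ 1.272×10⁵ m/s.
In the field: r = mv/(|q|B) = (5.32×10⁻²⁶)(1.272×10⁵)/((4.806×10⁻¹⁹)(0.0618)) ≈ 0.228 m.

r ≈ 0.228 m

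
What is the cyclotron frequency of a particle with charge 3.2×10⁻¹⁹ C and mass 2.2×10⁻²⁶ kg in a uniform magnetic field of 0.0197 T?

f = |q|B/(2πm).
f = (3.2×10⁻¹⁹)(0.0197)/(2π·2.2×10⁻²⁶) ≈ 4.56×10⁴ Hz.

f ≈ 4.56×10⁴ Hz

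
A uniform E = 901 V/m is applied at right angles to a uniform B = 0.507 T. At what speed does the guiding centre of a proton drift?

In crossed fields the guiding centre drifts at v_d = |E×B|/B² = E/B, independent of charge and mass.
v_d = 901/0.507 = 1780 m/s.

v_d ≈ 1780 m/s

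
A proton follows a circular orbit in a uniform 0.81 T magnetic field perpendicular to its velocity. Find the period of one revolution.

The cyclotron period depends only on m, q, B: T = 2πm/(|q|B).
T = 2π(1.673×10⁻²⁷)/((1.602×10⁻¹⁹)(0.81)) ≈ 8.1×10⁻⁸ s.

T ≈ 8.1×10⁻⁸ s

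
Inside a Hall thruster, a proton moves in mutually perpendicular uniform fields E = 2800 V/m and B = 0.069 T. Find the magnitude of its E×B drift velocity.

In crossed fields the guiding centre drifts at v_d = |E×B|/B² = E/B, independent of charge and mass.
v_d = 2800/0.069 = 4.1×10⁴ m/s.

v_d ≈ 4.1×10⁴ m/s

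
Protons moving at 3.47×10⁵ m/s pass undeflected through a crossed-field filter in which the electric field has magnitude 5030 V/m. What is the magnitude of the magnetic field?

Balance of forces in the selector: qE = qvB ⇒ B = E/v.
B = 5030/3.47×10⁵ = 0.0145 T.

B = 0.0145 T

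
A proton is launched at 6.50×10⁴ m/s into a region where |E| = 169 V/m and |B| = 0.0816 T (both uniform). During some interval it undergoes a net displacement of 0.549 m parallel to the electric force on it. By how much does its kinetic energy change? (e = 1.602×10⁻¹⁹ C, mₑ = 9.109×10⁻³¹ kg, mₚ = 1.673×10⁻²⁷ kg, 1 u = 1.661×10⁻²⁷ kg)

The magnetic force is always ⟂ v and does no work; only the electric force changes KE.
ΔKE = F_E · d = |q|E d = (1.602×10⁻¹⁹)(169)(0.549) ≈ 1.49×10⁻¹⁷ J.

ΔKE ≈ 1.49×10⁻¹⁷ J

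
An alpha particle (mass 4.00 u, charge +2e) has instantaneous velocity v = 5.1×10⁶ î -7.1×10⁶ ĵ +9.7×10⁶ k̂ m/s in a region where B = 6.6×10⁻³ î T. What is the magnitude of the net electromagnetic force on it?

v×B = (0, 6.40×10⁴, 4.69×10⁴) N/C.
F = q v×B = (3.204×10⁻¹⁹ C)·(0, 6.40×10⁴, 4.69×10⁴) = (0, 2.05×10⁻¹⁴, 1.50×10⁻¹⁴) N.
|F| = 2.54×10⁻¹⁴ N.

|F| ≈ 2.54×10⁻¹⁴ N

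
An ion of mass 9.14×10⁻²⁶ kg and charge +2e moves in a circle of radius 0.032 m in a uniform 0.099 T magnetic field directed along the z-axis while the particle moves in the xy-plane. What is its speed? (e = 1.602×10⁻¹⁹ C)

From |q|vB = mv²/r, v = |q|Br/m.
v = (3.204×10⁻¹⁹)(0.099)(0.032)/9.14×10⁻²⁶ ≈ 1.1×10⁴ m/s.

v ≈ 1.1×10⁴ m/s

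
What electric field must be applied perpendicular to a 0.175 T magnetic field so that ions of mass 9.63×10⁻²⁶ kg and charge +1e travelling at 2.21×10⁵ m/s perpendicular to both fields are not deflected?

For straight-line motion qE = qvB, so E = vB.
E = 2.21×10⁵ × 0.175 = 3.87×10⁴ V/m.

E = 3.87×10⁴ V/m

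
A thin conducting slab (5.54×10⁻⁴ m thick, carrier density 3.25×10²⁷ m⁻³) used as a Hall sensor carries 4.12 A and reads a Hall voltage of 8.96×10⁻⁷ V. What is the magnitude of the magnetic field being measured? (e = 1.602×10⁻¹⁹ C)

From V_H = IB/(n e t), B = V_H n e t / I.
B = (8.96×10⁻⁷)(3.25×10²⁷)(1.602×10⁻¹⁹)(5.54×10⁻⁴)/4.12 ≈ 0.0627 T.

B ≈ 0.0627 T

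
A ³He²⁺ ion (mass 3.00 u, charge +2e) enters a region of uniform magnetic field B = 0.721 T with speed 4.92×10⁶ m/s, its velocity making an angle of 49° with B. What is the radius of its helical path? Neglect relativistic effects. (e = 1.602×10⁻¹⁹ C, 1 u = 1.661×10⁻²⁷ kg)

v⊥ = v sinθ = 4.92×10⁶·sin49° ≈ 3.713×10⁶ m/s.
r = m v⊥/(|q|B) = (4.983×10⁻²⁷)(3.713×10⁶)/((3.204×10⁻¹⁹)(0.721)) ≈ 0.0801 m.

r ≈ 0.0801 m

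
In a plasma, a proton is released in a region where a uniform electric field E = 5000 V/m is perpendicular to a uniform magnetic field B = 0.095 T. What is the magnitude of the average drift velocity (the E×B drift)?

The E×B drift speed is v_d = E/B.
v_d = 5000/0.095 = 5.3×10⁴ m/s.

v_d ≈ 5.3×10⁴ m/s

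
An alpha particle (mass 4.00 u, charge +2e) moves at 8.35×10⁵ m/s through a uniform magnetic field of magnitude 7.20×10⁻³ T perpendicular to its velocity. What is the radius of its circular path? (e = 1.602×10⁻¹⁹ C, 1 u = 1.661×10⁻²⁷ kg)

r ≈ 2.40 m

The magnetic force provides the centripetal force: |q|vB = mv²/r.
r = mv/(|q|B) = (6.644×10⁻²⁷)(8.35×10⁵)/((3.204×10⁻¹⁹)(7.20×10⁻³)) ≈ 2.40 m.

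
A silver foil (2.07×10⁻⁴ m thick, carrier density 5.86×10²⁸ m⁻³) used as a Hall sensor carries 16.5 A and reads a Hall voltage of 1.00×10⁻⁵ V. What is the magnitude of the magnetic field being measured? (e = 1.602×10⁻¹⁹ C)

From V_H = IB/(n e t), B = V_H n e t / I.
B = (1.00×10⁻⁵)(5.86×10²⁸)(1.602×10⁻¹⁹)(2.07×10⁻⁴)/16.5 ≈ 1.18 T.

B ≈ 1.18 T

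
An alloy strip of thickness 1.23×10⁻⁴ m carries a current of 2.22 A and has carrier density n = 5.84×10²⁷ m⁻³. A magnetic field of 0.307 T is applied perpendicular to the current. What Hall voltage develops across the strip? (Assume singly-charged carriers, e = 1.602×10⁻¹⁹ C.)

V_H ≈ 5.92×10⁻⁶ V

V_H = IB/(n e t).
V_H = (2.22)(0.307)/((5.84×10²⁷)(1.602×10⁻¹⁹)(1.23×10⁻⁴)) ≈ 5.92×10⁻⁶ V.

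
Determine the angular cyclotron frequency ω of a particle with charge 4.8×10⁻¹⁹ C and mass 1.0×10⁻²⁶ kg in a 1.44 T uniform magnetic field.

ω ≈ 6.91×10⁷ rad/s

ω = |q|B/m.
ω = (4.8×10⁻¹⁹)(1.44)/1.0×10⁻²⁶ ≈ 6.91×10⁷ rad/s.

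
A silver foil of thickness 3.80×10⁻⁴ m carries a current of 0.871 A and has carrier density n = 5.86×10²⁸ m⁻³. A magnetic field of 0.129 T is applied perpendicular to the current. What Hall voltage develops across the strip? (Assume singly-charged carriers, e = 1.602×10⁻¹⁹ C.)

V_H ≈ 3.15×10⁻⁸ V

V_H = IB/(n e t).
V_H = (0.871)(0.129)/((5.86×10²⁸)(1.602×10⁻¹⁹)(3.80×10⁻⁴)) ≈ 3.15×10⁻⁸ V.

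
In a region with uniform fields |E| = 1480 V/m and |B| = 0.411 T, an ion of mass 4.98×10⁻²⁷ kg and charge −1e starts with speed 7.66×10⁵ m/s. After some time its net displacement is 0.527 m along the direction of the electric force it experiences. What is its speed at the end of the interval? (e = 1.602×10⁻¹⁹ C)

v_f ≈ 7.98×10⁵ m/s

B does no work; ΔKE = |q|E d.
½mv_f² = ½mv₀² + |q|Ed = ½(4.98×10⁻²⁷)(7.66×10⁵)² + (1.602×10⁻¹⁹)(1480)(0.527) ≈ 1.461×10⁻¹⁵ J + 1.249×10⁻¹⁶ J ≈ 1.586×10⁻¹⁵ J.
v_f = √(2·1.586×10⁻¹⁵/4.98×10⁻²⁷) ≈ 7.98×10⁵ m/s.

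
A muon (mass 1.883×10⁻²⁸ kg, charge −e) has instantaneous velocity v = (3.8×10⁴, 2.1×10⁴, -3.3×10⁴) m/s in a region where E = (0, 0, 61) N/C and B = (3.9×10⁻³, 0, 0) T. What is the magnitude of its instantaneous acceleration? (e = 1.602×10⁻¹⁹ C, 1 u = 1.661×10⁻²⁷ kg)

|a| ≈ 1.11×10¹¹ m/s²

v×B = (0, -129, -81.9) N/C.
E + v×B = (0, -129, -20.9) N/C.
F = q(E + v×B) = (−1.602×10⁻¹⁹ C)·(0, -129, -20.9) = (0, 2.06×10⁻¹⁷, 3.35×10⁻¹⁸) N.
|a| = |F|/m = 2.089×10⁻¹⁷/1.883×10⁻²⁸ ≈ 1.11×10¹¹ m/s².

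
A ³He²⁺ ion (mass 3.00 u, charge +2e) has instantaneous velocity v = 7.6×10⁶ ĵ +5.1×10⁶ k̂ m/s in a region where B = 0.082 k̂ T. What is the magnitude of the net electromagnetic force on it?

v×B = (6.23×10⁵, 0, 0) N/C.
F = q v×B = (3.204×10⁻¹⁹ C)·(6.23×10⁵, 0, 0) = (2.00×10⁻¹³, 0, 0) N.
|F| = 2.00×10⁻¹³ N.

|F| ≈ 2.00×10⁻¹³ N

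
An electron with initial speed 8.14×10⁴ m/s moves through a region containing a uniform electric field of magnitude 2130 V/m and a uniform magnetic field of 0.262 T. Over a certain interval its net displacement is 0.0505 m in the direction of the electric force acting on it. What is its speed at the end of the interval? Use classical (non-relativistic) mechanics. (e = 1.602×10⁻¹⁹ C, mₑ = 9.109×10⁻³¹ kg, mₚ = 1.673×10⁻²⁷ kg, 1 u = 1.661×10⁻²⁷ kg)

B does no work; ΔKE = |q|E d.
½mv_f² = ½mv₀² + |q|Ed = ½(9.109×10⁻³¹)(8.14×10⁴)² + (1.602×10⁻¹⁹)(2130)(0.0505) ≈ 3.018×10⁻²¹ J + 1.723×10⁻¹⁷ J ≈ 1.723×10⁻¹⁷ J.
v_f = √(2·1.723×10⁻¹⁷/9.109×10⁻³¹) ≈ 6.15×10⁶ m/s.

v_f ≈ 6.15×10⁶ m/s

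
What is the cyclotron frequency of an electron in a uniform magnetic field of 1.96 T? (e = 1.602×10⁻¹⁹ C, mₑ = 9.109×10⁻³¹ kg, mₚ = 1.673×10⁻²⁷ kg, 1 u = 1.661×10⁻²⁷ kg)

f ≈ 5.49×10¹⁰ Hz

f = |q|B/(2πm).
f = (1.602×10⁻¹⁹)(1.96)/(2π·9.109×10⁻³¹) ≈ 5.49×10¹⁰ Hz.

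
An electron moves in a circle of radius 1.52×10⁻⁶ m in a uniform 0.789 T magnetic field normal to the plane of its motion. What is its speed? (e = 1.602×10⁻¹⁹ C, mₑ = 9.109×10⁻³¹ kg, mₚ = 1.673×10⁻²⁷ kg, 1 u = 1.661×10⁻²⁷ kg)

From |q|vB = mv²/r, v = |q|Br/m.
v = (1.602×10⁻¹⁹)(0.789)(1.52×10⁻⁶)/9.109×10⁻³¹ ≈ 2.11×10⁵ m/s.

v ≈ 2.11×10⁵ m/s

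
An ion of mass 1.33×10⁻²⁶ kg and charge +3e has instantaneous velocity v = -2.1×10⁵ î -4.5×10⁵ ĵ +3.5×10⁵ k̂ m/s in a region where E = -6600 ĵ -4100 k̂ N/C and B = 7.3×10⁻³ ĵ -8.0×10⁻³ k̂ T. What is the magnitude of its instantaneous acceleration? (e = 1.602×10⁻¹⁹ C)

|a| ≈ 3.64×10¹¹ m/s²

v×B = (1040, -1680, -1530) N/C.
E + v×B = (1040, -8280, -5630) N/C.
F = q(E + v×B) = (4.806×10⁻¹⁹ C)·(1040, -8280, -5630) = (5.02×10⁻¹⁶, -3.98×10⁻¹⁵, -2.71×10⁻¹⁵) N.
|a| = |F|/m = 4.839×10⁻¹⁵/1.33×10⁻²⁶ ≈ 3.64×10¹¹ m/s².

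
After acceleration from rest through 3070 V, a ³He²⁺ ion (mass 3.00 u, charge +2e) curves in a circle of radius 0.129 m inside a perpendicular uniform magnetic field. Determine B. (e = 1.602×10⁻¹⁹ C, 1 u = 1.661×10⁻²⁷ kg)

B ≈ 0.0758 T

v = √(2|q|V/m) = √(2·3.204×10⁻¹⁹·3070/4.983×10⁻²⁷) ≈ 6.283×10⁵ m/s.
B = mv/(|q|r) = (4.983×10⁻²⁷)(6.283×10⁵)/((3.204×10⁻¹⁹)(0.129)) ≈ 0.0758 T.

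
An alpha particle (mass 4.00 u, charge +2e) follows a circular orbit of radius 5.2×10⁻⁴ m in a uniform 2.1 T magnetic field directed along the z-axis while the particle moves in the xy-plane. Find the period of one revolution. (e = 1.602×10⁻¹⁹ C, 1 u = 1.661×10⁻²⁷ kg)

The cyclotron period depends only on m, q, B: T = 2πm/(|q|B).
T = 2π(6.644×10⁻²⁷)/((3.204×10⁻¹⁹)(2.1)) ≈ 6.2×10⁻⁸ s.

T ≈ 6.2×10⁻⁸ s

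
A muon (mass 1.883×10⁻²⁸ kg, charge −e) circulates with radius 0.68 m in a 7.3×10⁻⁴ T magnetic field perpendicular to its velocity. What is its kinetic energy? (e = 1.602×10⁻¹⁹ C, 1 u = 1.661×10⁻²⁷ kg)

KE ≈ 1.7×10⁻¹⁷ J

v = |q|Br/m, then KE = ½mv² = (qBr)²/(2m).
v = (1.602×10⁻¹⁹)(7.3×10⁻⁴)(0.68)/1.883×10⁻²⁸ ≈ 4.223×10⁵ m/s.
KE = ½(1.883×10⁻²⁸)(4.223×10⁵)² ≈ 1.7×10⁻¹⁷ J.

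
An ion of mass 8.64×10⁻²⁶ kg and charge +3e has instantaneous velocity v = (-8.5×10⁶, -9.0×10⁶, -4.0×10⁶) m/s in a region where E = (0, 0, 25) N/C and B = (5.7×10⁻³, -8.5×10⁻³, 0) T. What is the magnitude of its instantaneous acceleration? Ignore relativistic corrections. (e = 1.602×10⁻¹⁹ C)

v×B = (-3.40×10⁴, -2.28×10⁴, 1.24×10⁵) N/C.
E + v×B = (-3.40×10⁴, -2.28×10⁴, 1.24×10⁵) N/C.
F = q(E + v×B) = (4.806×10⁻¹⁹ C)·(-3.40×10⁴, -2.28×10⁴, 1.24×10⁵) = (-1.63×10⁻¹⁴, -1.10×10⁻¹⁴, 5.94×10⁻¹⁴) N.
|a| = |F|/m = 6.256×10⁻¹⁴/8.64×10⁻²⁶ ≈ 7.24×10¹¹ m/s².

|a| ≈ 7.24×10¹¹ m/s²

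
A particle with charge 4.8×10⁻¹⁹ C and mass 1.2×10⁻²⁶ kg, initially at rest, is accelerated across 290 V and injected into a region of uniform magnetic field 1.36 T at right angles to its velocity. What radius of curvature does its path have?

r ≈ 2.80×10⁻³ m

Acceleration: |q|V = ½mv² ⇒ v = √(2|q|V/m) = √(2·4.8×10⁻¹⁹·290/1.2×10⁻²⁶) ≈ 1.523×10⁵ m/s.
In the field: r = mv/(|q|B) = (1.2×10⁻²⁶)(1.523×10⁵)/((4.8×10⁻¹⁹)(1.36)) ≈ 2.80×10⁻³ m.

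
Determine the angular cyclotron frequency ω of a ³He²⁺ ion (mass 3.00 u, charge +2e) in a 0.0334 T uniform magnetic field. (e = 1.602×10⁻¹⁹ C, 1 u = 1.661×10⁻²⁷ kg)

ω ≈ 2.15×10⁶ rad/s

ω = |q|B/m.
ω = (3.204×10⁻¹⁹)(0.0334)/4.983×10⁻²⁷ ≈ 2.15×10⁶ rad/s.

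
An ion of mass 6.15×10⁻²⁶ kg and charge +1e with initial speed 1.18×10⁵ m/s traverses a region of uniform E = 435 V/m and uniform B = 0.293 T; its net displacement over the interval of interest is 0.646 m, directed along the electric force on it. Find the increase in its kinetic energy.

The magnetic force is always ⟂ v and does no work; only the electric force changes KE.
ΔKE = F_E · d = |q|E d = (1.602×10⁻¹⁹)(435)(0.646) ≈ 4.50×10⁻¹⁷ J.

ΔKE ≈ 4.50×10⁻¹⁷ J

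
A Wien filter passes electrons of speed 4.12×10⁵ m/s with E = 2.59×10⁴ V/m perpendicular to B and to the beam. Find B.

B = 0.0629 T

Balance of forces in the selector: qE = qvB ⇒ B = E/v.
B = 2.59×10⁴/4.12×10⁵ = 0.0629 T.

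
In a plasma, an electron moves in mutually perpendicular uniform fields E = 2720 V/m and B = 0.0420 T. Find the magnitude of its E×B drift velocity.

In crossed fields the guiding centre drifts at v_d = |E×B|/B² = E/B, independent of charge and mass.
v_d = 2720/0.0420 = 6.48×10⁴ m/s.

v_d ≈ 6.48×10⁴ m/s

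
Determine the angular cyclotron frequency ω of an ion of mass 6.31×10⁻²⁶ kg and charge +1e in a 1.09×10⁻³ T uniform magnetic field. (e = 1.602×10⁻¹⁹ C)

ω = |q|B/m.
ω = (1.602×10⁻¹⁹)(1.09×10⁻³)/6.31×10⁻²⁶ ≈ 2770 rad/s.

ω ≈ 2770 rad/s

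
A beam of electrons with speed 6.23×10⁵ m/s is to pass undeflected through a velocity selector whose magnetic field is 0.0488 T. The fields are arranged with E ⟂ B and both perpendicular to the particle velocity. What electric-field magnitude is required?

E = 3.04×10⁴ V/m

For straight-line motion qE = qvB, so E = vB.
E = 6.23×10⁵ × 0.0488 = 3.04×10⁴ V/m.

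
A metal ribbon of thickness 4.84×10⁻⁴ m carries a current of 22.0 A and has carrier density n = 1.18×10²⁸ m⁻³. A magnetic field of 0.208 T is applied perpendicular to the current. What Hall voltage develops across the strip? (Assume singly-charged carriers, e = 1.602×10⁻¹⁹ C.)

V_H ≈ 5.00×10⁻⁶ V

V_H = IB/(n e t).
V_H = (22.0)(0.208)/((1.18×10²⁸)(1.602×10⁻¹⁹)(4.84×10⁻⁴)) ≈ 5.00×10⁻⁶ V.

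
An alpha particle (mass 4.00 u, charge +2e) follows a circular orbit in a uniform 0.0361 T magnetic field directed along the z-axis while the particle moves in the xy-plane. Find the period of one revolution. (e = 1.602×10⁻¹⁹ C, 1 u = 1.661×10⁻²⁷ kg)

The cyclotron period depends only on m, q, B: T = 2πm/(|q|B).
T = 2π(6.644×10⁻²⁷)/((3.204×10⁻¹⁹)(0.0361)) ≈ 3.61×10⁻⁶ s.

T ≈ 3.61×10⁻⁶ s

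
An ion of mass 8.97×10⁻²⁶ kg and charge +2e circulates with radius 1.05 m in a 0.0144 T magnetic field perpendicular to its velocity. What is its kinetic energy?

v = |q|Br/m, then KE = ½mv² = (qBr)²/(2m).
v = (3.204×10⁻¹⁹)(0.0144)(1.05)/8.97×10⁻²⁶ ≈ 5.401×10⁴ m/s.
KE = ½(8.97×10⁻²⁶)(5.401×10⁴)² ≈ 1.31×10⁻¹⁶ J.

KE ≈ 1.31×10⁻¹⁶ J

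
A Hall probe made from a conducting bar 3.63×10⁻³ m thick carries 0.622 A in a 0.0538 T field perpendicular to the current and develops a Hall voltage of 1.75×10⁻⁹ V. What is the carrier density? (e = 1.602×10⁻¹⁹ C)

From V_H = IB/(n e t), n = IB/(V_H e t).
n = (0.622)(0.0538)/((1.75×10⁻⁹)(1.602×10⁻¹⁹)(3.63×10⁻³)) ≈ 3.29×10²⁸ m⁻³.

n ≈ 3.29×10²⁸ m⁻³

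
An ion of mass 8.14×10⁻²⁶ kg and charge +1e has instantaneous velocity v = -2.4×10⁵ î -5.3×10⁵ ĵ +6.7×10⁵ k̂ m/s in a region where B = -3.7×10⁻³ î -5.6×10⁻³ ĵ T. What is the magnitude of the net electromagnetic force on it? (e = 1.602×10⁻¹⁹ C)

v×B = (3750, -2480, -617) N/C.
F = q v×B = (1.602×10⁻¹⁹ C)·(3750, -2480, -617) = (6.01×10⁻¹⁶, -3.97×10⁻¹⁶, -9.88×10⁻¹⁷) N.
|F| = 7.27×10⁻¹⁶ N.

|F| ≈ 7.27×10⁻¹⁶ N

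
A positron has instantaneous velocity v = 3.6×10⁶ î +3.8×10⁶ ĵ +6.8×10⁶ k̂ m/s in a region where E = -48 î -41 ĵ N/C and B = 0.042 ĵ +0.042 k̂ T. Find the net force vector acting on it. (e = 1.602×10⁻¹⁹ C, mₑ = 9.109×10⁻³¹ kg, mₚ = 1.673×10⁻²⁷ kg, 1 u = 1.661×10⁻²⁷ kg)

F ≈ (-2.02×10⁻¹⁴, -2.42×10⁻¹⁴, 2.42×10⁻¹⁴) N

v×B = (-1.26×10⁵, -1.51×10⁵, 1.51×10⁵) N/C.
E + v×B = (-1.26×10⁵, -1.51×10⁵, 1.51×10⁵) N/C.
F = q(E + v×B) = (1.602×10⁻¹⁹ C)·(-1.26×10⁵, -1.51×10⁵, 1.51×10⁵) = (-2.02×10⁻¹⁴, -2.42×10⁻¹⁴, 2.42×10⁻¹⁴) N.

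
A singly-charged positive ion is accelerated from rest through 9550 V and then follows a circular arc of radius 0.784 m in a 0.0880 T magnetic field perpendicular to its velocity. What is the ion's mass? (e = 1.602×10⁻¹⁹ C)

Combine |q|V = ½mv² and r = mv/(|q|B): eliminate v to get m = qB²r²/(2V).
m = (1.602×10⁻¹⁹)(0.0880)²(0.784)²/(2·9550) ≈ 3.99×10⁻²⁶ kg.

m ≈ 3.99×10⁻²⁶ kg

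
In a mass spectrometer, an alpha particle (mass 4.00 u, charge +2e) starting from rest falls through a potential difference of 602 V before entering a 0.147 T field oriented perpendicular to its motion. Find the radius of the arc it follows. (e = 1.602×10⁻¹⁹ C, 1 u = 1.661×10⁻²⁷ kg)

Acceleration: |q|V = ½mv² ⇒ v = √(2|q|V/m) = √(2·3.204×10⁻¹⁹·602/6.644×10⁻²⁷) ≈ 2.410×10⁵ m/s.
In the field: r = mv/(|q|B) = (6.644×10⁻²⁷)(2.410×10⁵)/((3.204×10⁻¹⁹)(0.147)) ≈ 0.0340 m.

r ≈ 0.0340 m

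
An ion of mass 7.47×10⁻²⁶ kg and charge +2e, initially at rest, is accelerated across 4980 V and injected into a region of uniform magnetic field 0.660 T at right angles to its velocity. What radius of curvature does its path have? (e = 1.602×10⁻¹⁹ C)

Acceleration: |q|V = ½mv² ⇒ v = √(2|q|V/m) = √(2·3.204×10⁻¹⁹·4980/7.47×10⁻²⁶) ≈ 2.067×10⁵ m/s.
In the field: r = mv/(|q|B) = (7.47×10⁻²⁶)(2.067×10⁵)/((3.204×10⁻¹⁹)(0.660)) ≈ 0.0730 m.

r ≈ 0.0730 m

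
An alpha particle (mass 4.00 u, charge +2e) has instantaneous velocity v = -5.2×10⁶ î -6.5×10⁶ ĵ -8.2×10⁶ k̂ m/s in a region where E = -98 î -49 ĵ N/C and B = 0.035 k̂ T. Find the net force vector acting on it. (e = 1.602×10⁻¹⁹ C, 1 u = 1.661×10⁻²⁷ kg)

v×B = (-2.28×10⁵, 1.82×10⁵, 0) N/C.
E + v×B = (-2.28×10⁵, 1.82×10⁵, 0) N/C.
F = q(E + v×B) = (3.204×10⁻¹⁹ C)·(-2.28×10⁵, 1.82×10⁵, 0) = (-7.29×10⁻¹⁴, 5.83×10⁻¹⁴, 0) N.

F ≈ (-7.29×10⁻¹⁴, 5.83×10⁻¹⁴, 0) N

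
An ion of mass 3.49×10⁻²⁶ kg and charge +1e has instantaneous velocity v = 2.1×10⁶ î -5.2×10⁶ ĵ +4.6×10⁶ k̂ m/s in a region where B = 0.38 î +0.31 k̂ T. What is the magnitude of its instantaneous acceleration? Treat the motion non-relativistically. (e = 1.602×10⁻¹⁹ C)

v×B = (-1.61×10⁶, 1.10×10⁶, 1.98×10⁶) N/C.
F = q v×B = (1.602×10⁻¹⁹ C)·(-1.61×10⁶, 1.10×10⁶, 1.98×10⁶) = (-2.58×10⁻¹³, 1.76×10⁻¹³, 3.17×10⁻¹³) N.
|a| = |F|/m = 4.447×10⁻¹³/3.49×10⁻²⁶ ≈ 1.27×10¹³ m/s².

|a| ≈ 1.27×10¹³ m/s²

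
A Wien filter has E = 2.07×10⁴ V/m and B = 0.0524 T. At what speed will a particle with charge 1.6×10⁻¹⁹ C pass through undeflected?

For undeflected motion the electric and magnetic forces balance: qE = qvB.
v = E/B = 2.07×10⁴/0.0524 = 3.95×10⁵ m/s.
The result is independent of the particle's charge and mass.

v = 3.95×10⁵ m/s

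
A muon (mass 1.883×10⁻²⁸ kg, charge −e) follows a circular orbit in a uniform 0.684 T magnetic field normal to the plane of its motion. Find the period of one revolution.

The cyclotron period depends only on m, q, B: T = 2πm/(|q|B).
T = 2π(1.883×10⁻²⁸)/((1.602×10⁻¹⁹)(0.684)) ≈ 1.08×10⁻⁸ s.

T ≈ 1.08×10⁻⁸ s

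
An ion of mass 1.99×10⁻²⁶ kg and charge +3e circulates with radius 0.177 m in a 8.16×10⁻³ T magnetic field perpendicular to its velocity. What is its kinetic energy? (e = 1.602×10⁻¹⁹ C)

KE ≈ 1.21×10⁻¹⁷ J

v = |q|Br/m, then KE = ½mv² = (qBr)²/(2m).
v = (4.806×10⁻¹⁹)(8.16×10⁻³)(0.177)/1.99×10⁻²⁶ ≈ 3.488×10⁴ m/s.
KE = ½(1.99×10⁻²⁶)(3.488×10⁴)² ≈ 1.21×10⁻¹⁷ J.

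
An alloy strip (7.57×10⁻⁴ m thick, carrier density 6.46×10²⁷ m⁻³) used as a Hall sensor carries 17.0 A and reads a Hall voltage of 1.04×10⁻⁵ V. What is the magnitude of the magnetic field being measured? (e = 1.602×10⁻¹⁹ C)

From V_H = IB/(n e t), B = V_H n e t / I.
B = (1.04×10⁻⁵)(6.46×10²⁷)(1.602×10⁻¹⁹)(7.57×10⁻⁴)/17.0 ≈ 0.479 T.

B ≈ 0.479 T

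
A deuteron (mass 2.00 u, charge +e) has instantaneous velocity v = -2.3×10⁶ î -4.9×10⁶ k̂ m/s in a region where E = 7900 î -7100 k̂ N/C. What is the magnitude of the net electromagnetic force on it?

|F| ≈ 1.70×10⁻¹⁵ N

Only an electric field acts, so F = qE = (1.602×10⁻¹⁹ C)·(7900, 0, -7100) = (1.27×10⁻¹⁵, 0, -1.14×10⁻¹⁵) N.
|F| = 1.70×10⁻¹⁵ N.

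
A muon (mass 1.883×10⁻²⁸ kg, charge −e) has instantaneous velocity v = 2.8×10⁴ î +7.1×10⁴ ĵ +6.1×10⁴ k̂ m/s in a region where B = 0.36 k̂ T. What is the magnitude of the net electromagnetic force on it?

v×B = (2.56×10⁴, -1.01×10⁴, 0) N/C.
F = q v×B = (−1.602×10⁻¹⁹ C)·(2.56×10⁴, -1.01×10⁴, 0) = (-4.09×10⁻¹⁵, 1.61×10⁻¹⁵, 0) N.
|F| = 4.40×10⁻¹⁵ N.

|F| ≈ 4.40×10⁻¹⁵ N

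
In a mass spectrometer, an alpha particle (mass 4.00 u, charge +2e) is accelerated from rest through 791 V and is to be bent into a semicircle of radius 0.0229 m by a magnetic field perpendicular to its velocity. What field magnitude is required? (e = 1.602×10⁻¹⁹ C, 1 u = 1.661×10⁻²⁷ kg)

v = √(2|q|V/m) = √(2·3.204×10⁻¹⁹·791/6.644×10⁻²⁷) ≈ 2.762×10⁵ m/s.
B = mv/(|q|r) = (6.644×10⁻²⁷)(2.762×10⁵)/((3.204×10⁻¹⁹)(0.0229)) ≈ 0.250 T.

B ≈ 0.250 T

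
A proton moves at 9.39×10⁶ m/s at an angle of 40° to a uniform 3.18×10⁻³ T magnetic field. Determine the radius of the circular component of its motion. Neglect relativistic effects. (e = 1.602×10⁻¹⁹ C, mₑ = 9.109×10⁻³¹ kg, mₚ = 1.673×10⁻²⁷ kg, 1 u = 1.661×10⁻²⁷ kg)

v⊥ = v sinθ = 9.39×10⁶·sin40° ≈ 6.036×10⁶ m/s.
r = m v⊥/(|q|B) = (1.673×10⁻²⁷)(6.036×10⁶)/((1.602×10⁻¹⁹)(3.18×10⁻³)) ≈ 19.8 m.

r ≈ 19.8 m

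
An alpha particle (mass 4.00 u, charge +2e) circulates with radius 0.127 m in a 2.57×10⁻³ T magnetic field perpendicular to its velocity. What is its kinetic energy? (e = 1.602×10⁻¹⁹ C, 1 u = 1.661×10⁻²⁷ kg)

v = |q|Br/m, then KE = ½mv² = (qBr)²/(2m).
v = (3.204×10⁻¹⁹)(2.57×10⁻³)(0.127)/6.644×10⁻²⁷ ≈ 1.574×10⁴ m/s.
KE = ½(6.644×10⁻²⁷)(1.574×10⁴)² ≈ 8.23×10⁻¹⁹ J = 5.14 eV.

KE ≈ 5.14 eV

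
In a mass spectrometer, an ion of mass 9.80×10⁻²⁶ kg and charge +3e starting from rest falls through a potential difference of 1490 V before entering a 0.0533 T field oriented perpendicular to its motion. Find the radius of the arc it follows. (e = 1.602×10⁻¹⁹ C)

Acceleration: |q|V = ½mv² ⇒ v = √(2|q|V/m) = √(2·4.806×10⁻¹⁹·1490/9.80×10⁻²⁶) ≈ 1.209×10⁵ m/s.
In the field: r = mv/(|q|B) = (9.80×10⁻²⁶)(1.209×10⁵)/((4.806×10⁻¹⁹)(0.0533)) ≈ 0.462 m.

r ≈ 0.462 m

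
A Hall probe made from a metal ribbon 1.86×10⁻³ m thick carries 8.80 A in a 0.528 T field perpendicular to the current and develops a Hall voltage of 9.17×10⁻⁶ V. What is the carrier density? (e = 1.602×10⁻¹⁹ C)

From V_H = IB/(n e t), n = IB/(V_H e t).
n = (8.80)(0.528)/((9.17×10⁻⁶)(1.602×10⁻¹⁹)(1.86×10⁻³)) ≈ 1.70×10²⁷ m⁻³.

n ≈ 1.70×10²⁷ m⁻³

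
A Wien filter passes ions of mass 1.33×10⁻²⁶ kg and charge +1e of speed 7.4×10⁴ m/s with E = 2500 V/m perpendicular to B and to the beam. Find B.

B = 0.034 T

Balance of forces in the selector: qE = qvB ⇒ B = E/v.
B = 2500/7.4×10⁴ = 0.034 T.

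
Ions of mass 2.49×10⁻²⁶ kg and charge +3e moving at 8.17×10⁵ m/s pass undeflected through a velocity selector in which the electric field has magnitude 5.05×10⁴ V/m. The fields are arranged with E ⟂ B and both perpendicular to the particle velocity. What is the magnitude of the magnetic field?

B = 0.0618 T

Balance of forces in the selector: qE = qvB ⇒ B = E/v.
B = 5.05×10⁴/8.17×10⁵ = 0.0618 T.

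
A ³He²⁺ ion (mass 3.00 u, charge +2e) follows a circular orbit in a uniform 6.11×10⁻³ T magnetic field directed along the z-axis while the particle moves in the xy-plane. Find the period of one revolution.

T ≈ 1.60×10⁻⁵ s

The cyclotron period depends only on m, q, B: T = 2πm/(|q|B).
T = 2π(4.983×10⁻²⁷)/((3.204×10⁻¹⁹)(6.11×10⁻³)) ≈ 1.60×10⁻⁵ s.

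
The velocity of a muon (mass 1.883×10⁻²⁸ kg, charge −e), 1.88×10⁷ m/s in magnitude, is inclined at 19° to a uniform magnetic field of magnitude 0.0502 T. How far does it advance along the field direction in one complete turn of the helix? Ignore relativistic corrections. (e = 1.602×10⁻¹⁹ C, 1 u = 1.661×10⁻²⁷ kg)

p ≈ 2.62 m

v∥ = v cosθ = 1.88×10⁷·cos19° ≈ 1.778×10⁷ m/s.
T = 2πm/(|q|B) = 2π(1.883×10⁻²⁸)/((1.602×10⁻¹⁹)(0.0502)) ≈ 1.471×10⁻⁷ s.
pitch = v∥ T = (1.778×10⁷)(1.471×10⁻⁷) ≈ 2.62 m.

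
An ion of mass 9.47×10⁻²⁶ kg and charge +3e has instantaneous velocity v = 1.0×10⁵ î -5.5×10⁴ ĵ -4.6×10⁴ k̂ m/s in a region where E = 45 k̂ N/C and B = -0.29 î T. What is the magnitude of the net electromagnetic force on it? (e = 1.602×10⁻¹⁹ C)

v×B = (0, 1.33×10⁴, -1.59×10⁴) N/C.
E + v×B = (0, 1.33×10⁴, -1.59×10⁴) N/C.
F = q(E + v×B) = (4.806×10⁻¹⁹ C)·(0, 1.33×10⁴, -1.59×10⁴) = (0, 6.41×10⁻¹⁵, -7.64×10⁻¹⁵) N.
|F| = 9.98×10⁻¹⁵ N.

|F| ≈ 9.98×10⁻¹⁵ N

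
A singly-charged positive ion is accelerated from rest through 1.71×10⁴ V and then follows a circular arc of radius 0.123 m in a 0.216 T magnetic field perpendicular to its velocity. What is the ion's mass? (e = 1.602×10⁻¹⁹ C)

m ≈ 3.31×10⁻²⁷ kg

Combine |q|V = ½mv² and r = mv/(|q|B): eliminate v to get m = qB²r²/(2V).
m = (1.602×10⁻¹⁹)(0.216)²(0.123)²/(2·1.71×10⁴) ≈ 3.31×10⁻²⁷ kg.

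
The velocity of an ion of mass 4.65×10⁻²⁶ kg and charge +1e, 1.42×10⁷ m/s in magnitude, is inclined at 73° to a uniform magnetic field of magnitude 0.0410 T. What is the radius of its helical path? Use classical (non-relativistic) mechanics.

r ≈ 96.1 m

v⊥ = v sinθ = 1.42×10⁷·sin73° ≈ 1.358×10⁷ m/s.
r = m v⊥/(|q|B) = (4.65×10⁻²⁶)(1.358×10⁷)/((1.602×10⁻¹⁹)(0.0410)) ≈ 96.1 m.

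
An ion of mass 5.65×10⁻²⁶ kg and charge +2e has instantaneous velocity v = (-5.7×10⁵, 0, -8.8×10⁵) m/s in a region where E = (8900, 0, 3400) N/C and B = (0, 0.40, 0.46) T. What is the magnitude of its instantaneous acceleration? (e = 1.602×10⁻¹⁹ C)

v×B = (3.52×10⁵, 2.62×10⁵, -2.28×10⁵) N/C.
E + v×B = (3.61×10⁵, 2.62×10⁵, -2.25×10⁵) N/C.
F = q(E + v×B) = (3.204×10⁻¹⁹ C)·(3.61×10⁵, 2.62×10⁵, -2.25×10⁵) = (1.16×10⁻¹³, 8.40×10⁻¹⁴, -7.20×10⁻¹⁴) N.
|a| = |F|/m = 1.600×10⁻¹³/5.65×10⁻²⁶ ≈ 2.83×10¹² m/s².

|a| ≈ 2.83×10¹² m/s²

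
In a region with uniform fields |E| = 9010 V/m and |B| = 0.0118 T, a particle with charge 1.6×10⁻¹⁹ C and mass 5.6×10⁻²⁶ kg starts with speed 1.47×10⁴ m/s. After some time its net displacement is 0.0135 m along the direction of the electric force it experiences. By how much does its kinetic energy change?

ΔKE ≈ 1.95×10⁻¹⁷ J

The magnetic force is always ⟂ v and does no work; only the electric force changes KE.
ΔKE = F_E · d = |q|E d = (1.6×10⁻¹⁹)(9010)(0.0135) ≈ 1.95×10⁻¹⁷ J.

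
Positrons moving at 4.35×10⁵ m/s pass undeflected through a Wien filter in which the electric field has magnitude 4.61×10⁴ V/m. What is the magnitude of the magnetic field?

Balance of forces in the selector: qE = qvB ⇒ B = E/v.
B = 4.61×10⁴/4.35×10⁵ = 0.106 T.

B = 0.106 T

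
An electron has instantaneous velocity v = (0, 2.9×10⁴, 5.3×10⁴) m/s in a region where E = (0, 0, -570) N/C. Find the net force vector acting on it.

Only an electric field acts, so F = qE = (−1.602×10⁻¹⁹ C)·(0, 0, -570) = (0, 0, 9.13×10⁻¹⁷) N.

F ≈ (0, 0, 9.13×10⁻¹⁷) N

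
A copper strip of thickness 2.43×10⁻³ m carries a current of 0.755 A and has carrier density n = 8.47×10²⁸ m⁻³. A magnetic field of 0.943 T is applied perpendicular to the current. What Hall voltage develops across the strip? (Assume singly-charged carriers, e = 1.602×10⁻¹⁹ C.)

V_H ≈ 2.16×10⁻⁸ V

V_H = IB/(n e t).
V_H = (0.755)(0.943)/((8.47×10²⁸)(1.602×10⁻¹⁹)(2.43×10⁻³)) ≈ 2.16×10⁻⁸ V.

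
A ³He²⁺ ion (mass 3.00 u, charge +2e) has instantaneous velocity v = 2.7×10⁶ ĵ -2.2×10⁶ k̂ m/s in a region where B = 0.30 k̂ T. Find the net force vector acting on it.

v×B = (8.10×10⁵, 0, 0) N/C.
F = q v×B = (3.204×10⁻¹⁹ C)·(8.10×10⁵, 0, 0) = (2.60×10⁻¹³, 0, 0) N.

F ≈ (2.60×10⁻¹³, 0, 0) N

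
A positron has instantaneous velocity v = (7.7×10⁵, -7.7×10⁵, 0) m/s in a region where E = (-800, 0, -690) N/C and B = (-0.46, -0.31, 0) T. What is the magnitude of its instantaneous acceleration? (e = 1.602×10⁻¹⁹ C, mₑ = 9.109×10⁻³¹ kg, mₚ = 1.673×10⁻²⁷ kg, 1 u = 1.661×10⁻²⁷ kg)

v×B = (0, 0, -5.93×10⁵) N/C.
E + v×B = (-800, 0, -5.94×10⁵) N/C.
F = q(E + v×B) = (1.602×10⁻¹⁹ C)·(-800, 0, -5.94×10⁵) = (-1.28×10⁻¹⁶, 0, -9.51×10⁻¹⁴) N.
|a| = |F|/m = 9.509×10⁻¹⁴/9.109×10⁻³¹ ≈ 1.04×10¹⁷ m/s².

|a| ≈ 1.04×10¹⁷ m/s²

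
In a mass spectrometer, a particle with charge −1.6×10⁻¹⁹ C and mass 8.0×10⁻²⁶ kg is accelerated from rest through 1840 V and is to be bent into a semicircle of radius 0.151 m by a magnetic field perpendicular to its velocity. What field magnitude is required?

B ≈ 0.284 T

v = √(2|q|V/m) = √(2·1.6×10⁻¹⁹·1840/8.0×10⁻²⁶) ≈ 8.579×10⁴ m/s.
B = mv/(|q|r) = (8.0×10⁻²⁶)(8.579×10⁴)/((1.6×10⁻¹⁹)(0.151)) ≈ 0.284 T.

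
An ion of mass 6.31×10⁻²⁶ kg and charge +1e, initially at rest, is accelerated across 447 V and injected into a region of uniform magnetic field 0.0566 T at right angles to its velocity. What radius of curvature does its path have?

r ≈ 0.332 m

Acceleration: |q|V = ½mv² ⇒ v = √(2|q|V/m) = √(2·1.602×10⁻¹⁹·447/6.31×10⁻²⁶) ≈ 4.764×10⁴ m/s.
In the field: r = mv/(|q|B) = (6.31×10⁻²⁶)(4.764×10⁴)/((1.602×10⁻¹⁹)(0.0566)) ≈ 0.332 m.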